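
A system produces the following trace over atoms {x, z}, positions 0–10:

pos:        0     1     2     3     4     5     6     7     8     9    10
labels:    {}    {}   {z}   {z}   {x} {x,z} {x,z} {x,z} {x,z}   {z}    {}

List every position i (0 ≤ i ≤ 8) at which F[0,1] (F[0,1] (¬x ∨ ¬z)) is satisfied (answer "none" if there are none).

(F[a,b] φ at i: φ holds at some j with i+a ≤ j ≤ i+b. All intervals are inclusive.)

0, 1, 2, 3, 4, 7, 8

Evaluate at each i in [0,8]:
  i=0: ✓ (witness j=0)
  i=1: ✓ (witness j=1)
  i=2: ✓ (witness j=2)
  i=3: ✓ (witness j=3)
  i=4: ✓ (witness j=4)
  i=5: ✗ (none in [5,6])
  i=6: ✗ (none in [6,7])
  i=7: ✓ (witness j=8)
  i=8: ✓ (witness j=8)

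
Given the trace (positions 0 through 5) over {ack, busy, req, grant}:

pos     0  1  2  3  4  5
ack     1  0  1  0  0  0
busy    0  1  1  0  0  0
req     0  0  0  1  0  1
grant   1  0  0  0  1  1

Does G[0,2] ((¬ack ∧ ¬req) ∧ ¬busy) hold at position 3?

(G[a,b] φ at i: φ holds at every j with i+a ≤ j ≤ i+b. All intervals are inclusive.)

Check ((¬ack ∧ ¬req) ∧ ¬busy) at every j in [3,5]:
  j=3: false
  j=4: true
  j=5: false
Fails at j=3 → formula fails.

False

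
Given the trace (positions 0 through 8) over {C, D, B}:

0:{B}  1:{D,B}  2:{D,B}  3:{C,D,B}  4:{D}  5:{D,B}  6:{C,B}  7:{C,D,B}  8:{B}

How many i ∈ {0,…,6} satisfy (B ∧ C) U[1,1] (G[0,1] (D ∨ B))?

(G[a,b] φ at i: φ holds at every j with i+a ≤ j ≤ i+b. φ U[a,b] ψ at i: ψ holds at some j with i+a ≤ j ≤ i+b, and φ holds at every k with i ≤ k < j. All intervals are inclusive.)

2

Evaluate at each i in [0,6]:
  i=0: ✗ (lhs fails at k=0 before rhs at j=1)
  i=1: ✗ (lhs fails at k=1 before rhs at j=2)
  i=2: ✗ (lhs fails at k=2 before rhs at j=3)
  i=3: ✓ (rhs at j=4; lhs holds on [3,3])
  i=4: ✗ (lhs fails at k=4 before rhs at j=5)
  i=5: ✗ (lhs fails at k=5 before rhs at j=6)
  i=6: ✓ (rhs at j=7; lhs holds on [6,6])
Positions where it holds: {3, 6} → 2.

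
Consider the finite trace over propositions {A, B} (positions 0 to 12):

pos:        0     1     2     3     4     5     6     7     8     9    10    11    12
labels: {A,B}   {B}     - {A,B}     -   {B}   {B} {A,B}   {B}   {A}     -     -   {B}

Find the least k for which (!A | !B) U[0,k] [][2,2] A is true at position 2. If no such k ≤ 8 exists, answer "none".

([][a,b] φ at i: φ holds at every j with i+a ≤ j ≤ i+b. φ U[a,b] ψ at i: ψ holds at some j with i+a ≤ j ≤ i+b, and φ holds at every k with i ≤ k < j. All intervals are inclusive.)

none

Need earliest j ≥ 2 with [][2,2] A, and (!A | !B) at every k in [2,j-1].
  j=2: rhs fails.
  j=3: rhs fails.
  j=4: rhs fails.
  j=5: rhs holds but lhs fails at k=3.
  j=6: rhs fails.
  j=7: rhs holds but lhs fails at k=3.
  j=8: rhs fails.
  j=9: rhs fails.
  j=10: rhs fails.
No witness within the range → none.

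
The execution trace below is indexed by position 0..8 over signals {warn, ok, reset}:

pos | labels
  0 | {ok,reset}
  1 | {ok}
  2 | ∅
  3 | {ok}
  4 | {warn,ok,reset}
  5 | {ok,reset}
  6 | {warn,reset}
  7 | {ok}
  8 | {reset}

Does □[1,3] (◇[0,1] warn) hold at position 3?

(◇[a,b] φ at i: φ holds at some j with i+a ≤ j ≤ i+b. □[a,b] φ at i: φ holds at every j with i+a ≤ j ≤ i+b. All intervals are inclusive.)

Check ◇[0,1] warn at every j in [4,6]:
  j=4: holds (witness at 4)
  j=5: holds (witness at 6)
  j=6: holds (witness at 6)
All positions satisfy it → formula holds.

Holds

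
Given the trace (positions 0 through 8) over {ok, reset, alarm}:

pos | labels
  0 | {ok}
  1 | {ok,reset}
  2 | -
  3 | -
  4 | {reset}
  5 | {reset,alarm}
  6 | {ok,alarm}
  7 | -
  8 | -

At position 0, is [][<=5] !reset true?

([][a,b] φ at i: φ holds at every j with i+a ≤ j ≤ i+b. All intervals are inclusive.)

Check !reset at every j in [0,5]:
  j=0: true
  j=1: false
  j=2: true
  j=3: true
  j=4: false
  j=5: false
Fails at j=1 → formula fails.

False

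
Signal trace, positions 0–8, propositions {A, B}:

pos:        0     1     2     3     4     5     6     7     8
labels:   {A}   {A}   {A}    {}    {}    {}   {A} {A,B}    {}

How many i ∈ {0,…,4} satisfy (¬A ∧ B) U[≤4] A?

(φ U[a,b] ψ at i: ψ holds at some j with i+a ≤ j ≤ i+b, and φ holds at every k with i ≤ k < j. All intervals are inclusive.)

3

Evaluate at each i in [0,4]:
  i=0: ✓ (rhs at j=0)
  i=1: ✓ (rhs at j=1)
  i=2: ✓ (rhs at j=2)
  i=3: ✗ (lhs fails at k=3 before rhs at j=6)
  i=4: ✗ (lhs fails at k=4 before rhs at j=6)
Positions where it holds: {0, 1, 2} → 3.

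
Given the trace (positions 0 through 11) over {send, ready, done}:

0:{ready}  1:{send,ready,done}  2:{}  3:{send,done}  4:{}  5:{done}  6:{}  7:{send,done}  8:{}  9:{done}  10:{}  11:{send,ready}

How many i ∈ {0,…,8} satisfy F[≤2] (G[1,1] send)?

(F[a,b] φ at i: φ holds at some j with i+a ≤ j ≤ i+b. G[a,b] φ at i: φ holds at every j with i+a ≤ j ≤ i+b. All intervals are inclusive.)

7

Evaluate at each i in [0,8]:
  i=0: ✓ (witness j=0)
  i=1: ✓ (witness j=2)
  i=2: ✓ (witness j=2)
  i=3: ✗ (none in [3,5])
  i=4: ✓ (witness j=6)
  i=5: ✓ (witness j=6)
  i=6: ✓ (witness j=6)
  i=7: ✗ (none in [7,9])
  i=8: ✓ (witness j=10)
Positions where it holds: {0, 1, 2, 4, 5, 6, 8} → 7.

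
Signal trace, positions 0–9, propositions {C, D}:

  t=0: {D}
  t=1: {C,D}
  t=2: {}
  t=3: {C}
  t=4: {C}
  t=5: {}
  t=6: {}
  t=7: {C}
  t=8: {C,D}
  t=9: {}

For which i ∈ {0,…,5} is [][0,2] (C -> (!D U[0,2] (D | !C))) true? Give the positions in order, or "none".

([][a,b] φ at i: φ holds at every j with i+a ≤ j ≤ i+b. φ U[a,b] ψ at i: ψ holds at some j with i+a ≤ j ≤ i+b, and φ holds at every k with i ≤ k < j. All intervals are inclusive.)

0, 1, 2, 3, 4, 5

Evaluate at each i in [0,5]:
  i=0: ✓ (all of [0,2])
  i=1: ✓ (all of [1,3])
  i=2: ✓ (all of [2,4])
  i=3: ✓ (all of [3,5])
  i=4: ✓ (all of [4,6])
  i=5: ✓ (all of [5,7])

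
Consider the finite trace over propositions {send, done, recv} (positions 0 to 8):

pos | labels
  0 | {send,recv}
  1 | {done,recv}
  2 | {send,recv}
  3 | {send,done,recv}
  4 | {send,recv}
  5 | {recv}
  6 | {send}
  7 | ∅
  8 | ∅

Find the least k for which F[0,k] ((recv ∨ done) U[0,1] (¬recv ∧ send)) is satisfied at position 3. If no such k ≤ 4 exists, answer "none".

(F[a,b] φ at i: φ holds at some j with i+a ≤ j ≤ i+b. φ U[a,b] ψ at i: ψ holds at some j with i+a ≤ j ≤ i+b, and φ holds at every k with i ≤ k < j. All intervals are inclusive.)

Scan j = 3,4,… for ((recv ∨ done) U[0,1] (¬recv ∧ send)):
  j=3: fails
  j=4: fails
  j=5: holds
First hit at j=5, so smallest k = 5-3 = 2.

2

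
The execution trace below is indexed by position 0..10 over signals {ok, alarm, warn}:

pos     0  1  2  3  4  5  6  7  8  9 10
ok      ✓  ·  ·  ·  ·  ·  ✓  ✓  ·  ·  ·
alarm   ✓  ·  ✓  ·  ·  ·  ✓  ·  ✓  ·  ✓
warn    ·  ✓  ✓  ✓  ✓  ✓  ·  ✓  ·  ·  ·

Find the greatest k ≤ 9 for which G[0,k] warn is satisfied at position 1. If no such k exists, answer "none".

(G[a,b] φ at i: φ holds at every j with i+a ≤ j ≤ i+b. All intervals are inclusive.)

warn must hold from j=1 onward; find where it first fails.
  j=1: holds
  j=2: holds
  j=3: holds
  j=4: holds
  j=5: holds
  j=6: fails
Holds on [1,5], so largest k = 4.

4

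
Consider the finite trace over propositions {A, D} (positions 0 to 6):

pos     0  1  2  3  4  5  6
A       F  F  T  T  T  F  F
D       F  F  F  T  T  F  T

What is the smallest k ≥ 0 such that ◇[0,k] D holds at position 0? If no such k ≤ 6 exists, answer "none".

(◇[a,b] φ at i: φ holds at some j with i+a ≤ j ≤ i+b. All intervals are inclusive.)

Scan j = 0,1,… for D:
  j=0: fails
  j=1: fails
  j=2: fails
  j=3: holds
First hit at j=3, so smallest k = 3-0 = 3.

3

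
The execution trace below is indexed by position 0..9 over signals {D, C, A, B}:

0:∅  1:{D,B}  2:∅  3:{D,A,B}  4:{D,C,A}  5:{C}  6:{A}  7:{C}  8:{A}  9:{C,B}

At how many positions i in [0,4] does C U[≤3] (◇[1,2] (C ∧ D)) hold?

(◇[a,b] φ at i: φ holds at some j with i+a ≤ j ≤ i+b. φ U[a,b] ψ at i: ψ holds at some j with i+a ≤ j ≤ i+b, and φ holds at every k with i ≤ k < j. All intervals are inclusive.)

2

Evaluate at each i in [0,4]:
  i=0: ✗ (lhs fails at k=0 before rhs at j=2)
  i=1: ✗ (lhs fails at k=1 before rhs at j=2)
  i=2: ✓ (rhs at j=2)
  i=3: ✓ (rhs at j=3)
  i=4: ✗ (no rhs in [4,7])
Positions where it holds: {2, 3} → 2.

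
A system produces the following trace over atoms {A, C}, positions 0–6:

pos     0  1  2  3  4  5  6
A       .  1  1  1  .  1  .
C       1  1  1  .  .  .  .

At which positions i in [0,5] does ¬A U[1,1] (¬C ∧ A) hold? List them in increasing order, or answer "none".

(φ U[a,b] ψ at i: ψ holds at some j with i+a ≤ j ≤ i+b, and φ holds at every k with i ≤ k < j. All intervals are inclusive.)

4

Evaluate at each i in [0,5]:
  i=0: ✗ (no rhs in [1,1])
  i=1: ✗ (no rhs in [2,2])
  i=2: ✗ (lhs fails at k=2 before rhs at j=3)
  i=3: ✗ (no rhs in [4,4])
  i=4: ✓ (rhs at j=5; lhs holds on [4,4])
  i=5: ✗ (no rhs in [6,6])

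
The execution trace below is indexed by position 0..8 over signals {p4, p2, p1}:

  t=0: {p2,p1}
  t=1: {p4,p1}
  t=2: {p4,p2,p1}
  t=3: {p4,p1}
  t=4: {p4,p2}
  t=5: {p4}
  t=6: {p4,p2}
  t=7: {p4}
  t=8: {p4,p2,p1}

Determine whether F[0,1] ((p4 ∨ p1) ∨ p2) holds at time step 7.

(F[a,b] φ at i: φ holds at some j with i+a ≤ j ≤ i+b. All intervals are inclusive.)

Yes

Check ((p4 ∨ p1) ∨ p2) at each j in [7,8]:
  j=7: true
  j=8: true
Found at j=7 → formula holds.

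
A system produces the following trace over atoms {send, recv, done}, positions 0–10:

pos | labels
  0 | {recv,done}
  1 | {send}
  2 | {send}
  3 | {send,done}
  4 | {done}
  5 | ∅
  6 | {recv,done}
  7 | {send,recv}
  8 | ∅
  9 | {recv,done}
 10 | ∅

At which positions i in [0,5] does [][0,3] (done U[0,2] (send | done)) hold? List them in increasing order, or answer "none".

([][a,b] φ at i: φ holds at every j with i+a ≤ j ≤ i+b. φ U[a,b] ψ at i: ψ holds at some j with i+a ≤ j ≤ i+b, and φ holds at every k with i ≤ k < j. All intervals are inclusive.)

Evaluate at each i in [0,5]:
  i=0: ✓ (all of [0,3])
  i=1: ✓ (all of [1,4])
  i=2: ✗ (fails at j=5)
  i=3: ✗ (fails at j=5)
  i=4: ✗ (fails at j=5)
  i=5: ✗ (fails at j=5)

0, 1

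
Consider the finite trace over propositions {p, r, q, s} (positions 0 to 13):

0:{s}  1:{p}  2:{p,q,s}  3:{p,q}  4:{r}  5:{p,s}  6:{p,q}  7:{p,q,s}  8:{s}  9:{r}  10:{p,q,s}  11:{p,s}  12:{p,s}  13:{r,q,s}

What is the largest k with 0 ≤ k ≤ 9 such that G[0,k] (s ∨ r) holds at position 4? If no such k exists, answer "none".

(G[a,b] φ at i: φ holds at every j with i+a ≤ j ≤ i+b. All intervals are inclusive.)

1

(s ∨ r) must hold from j=4 onward; find where it first fails.
  j=4: holds
  j=5: holds
  j=6: fails
Holds on [4,5], so largest k = 1.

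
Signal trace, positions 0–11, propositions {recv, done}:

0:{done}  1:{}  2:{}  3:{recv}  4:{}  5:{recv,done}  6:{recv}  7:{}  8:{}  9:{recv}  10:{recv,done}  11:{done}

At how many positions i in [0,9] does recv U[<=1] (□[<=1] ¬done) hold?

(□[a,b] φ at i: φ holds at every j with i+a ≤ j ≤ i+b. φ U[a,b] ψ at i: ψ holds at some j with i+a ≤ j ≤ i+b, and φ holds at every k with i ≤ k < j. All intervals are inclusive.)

Evaluate at each i in [0,9]:
  i=0: ✗ (lhs fails at k=0 before rhs at j=1)
  i=1: ✓ (rhs at j=1)
  i=2: ✓ (rhs at j=2)
  i=3: ✓ (rhs at j=3)
  i=4: ✗ (no rhs in [4,5])
  i=5: ✓ (rhs at j=6; lhs holds on [5,5])
  i=6: ✓ (rhs at j=6)
  i=7: ✓ (rhs at j=7)
  i=8: ✓ (rhs at j=8)
  i=9: ✗ (no rhs in [9,10])
Positions where it holds: {1, 2, 3, 5, 6, 7, 8} → 7.

7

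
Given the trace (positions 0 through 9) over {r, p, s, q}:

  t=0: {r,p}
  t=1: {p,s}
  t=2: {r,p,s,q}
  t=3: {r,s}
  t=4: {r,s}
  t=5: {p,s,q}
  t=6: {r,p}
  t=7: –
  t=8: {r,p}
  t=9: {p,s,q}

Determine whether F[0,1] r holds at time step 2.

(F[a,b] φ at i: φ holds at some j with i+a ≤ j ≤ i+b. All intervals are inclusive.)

Check r at each j in [2,3]:
  j=2: true
  j=3: true
Found at j=2 → formula holds.

Holds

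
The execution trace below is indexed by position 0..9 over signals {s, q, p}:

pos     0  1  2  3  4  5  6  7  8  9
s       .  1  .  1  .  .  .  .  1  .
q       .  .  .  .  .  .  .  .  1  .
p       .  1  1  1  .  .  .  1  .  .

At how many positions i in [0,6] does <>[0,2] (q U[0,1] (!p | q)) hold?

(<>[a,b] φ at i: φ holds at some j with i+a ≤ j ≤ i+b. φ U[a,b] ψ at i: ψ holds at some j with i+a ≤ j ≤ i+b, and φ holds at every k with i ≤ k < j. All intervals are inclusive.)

6

Evaluate at each i in [0,6]:
  i=0: ✓ (witness j=0)
  i=1: ✗ (none in [1,3])
  i=2: ✓ (witness j=4)
  i=3: ✓ (witness j=4)
  i=4: ✓ (witness j=4)
  i=5: ✓ (witness j=5)
  i=6: ✓ (witness j=6)
Positions where it holds: {0, 2, 3, 4, 5, 6} → 6.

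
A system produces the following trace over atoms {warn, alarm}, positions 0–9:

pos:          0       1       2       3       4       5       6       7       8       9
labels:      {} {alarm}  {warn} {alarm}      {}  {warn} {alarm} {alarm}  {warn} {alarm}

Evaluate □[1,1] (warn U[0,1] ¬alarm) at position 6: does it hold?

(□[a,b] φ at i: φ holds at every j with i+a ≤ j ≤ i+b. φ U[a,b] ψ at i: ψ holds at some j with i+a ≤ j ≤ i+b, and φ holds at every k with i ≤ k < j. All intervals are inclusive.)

False

Check (warn U[0,1] ¬alarm) at every j in [7,7]:
  j=7: fails
Fails at j=7 → formula fails.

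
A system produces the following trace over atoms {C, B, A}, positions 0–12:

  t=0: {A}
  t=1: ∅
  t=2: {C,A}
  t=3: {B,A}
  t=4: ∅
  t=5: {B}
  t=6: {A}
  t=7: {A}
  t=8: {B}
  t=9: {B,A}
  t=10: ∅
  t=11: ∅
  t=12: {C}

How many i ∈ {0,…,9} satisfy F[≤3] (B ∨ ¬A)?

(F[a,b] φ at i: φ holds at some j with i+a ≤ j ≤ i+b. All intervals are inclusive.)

Evaluate at each i in [0,9]:
  i=0: ✓ (witness j=1)
  i=1: ✓ (witness j=1)
  i=2: ✓ (witness j=3)
  i=3: ✓ (witness j=3)
  i=4: ✓ (witness j=4)
  i=5: ✓ (witness j=5)
  i=6: ✓ (witness j=8)
  i=7: ✓ (witness j=8)
  i=8: ✓ (witness j=8)
  i=9: ✓ (witness j=9)
Positions where it holds: {0, 1, 2, 3, 4, 5, 6, 7, 8, 9} → 10.

10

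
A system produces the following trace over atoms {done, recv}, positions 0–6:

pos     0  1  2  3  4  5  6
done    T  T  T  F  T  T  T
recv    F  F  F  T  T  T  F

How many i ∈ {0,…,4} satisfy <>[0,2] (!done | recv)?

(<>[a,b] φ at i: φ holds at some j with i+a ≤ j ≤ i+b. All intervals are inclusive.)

Evaluate at each i in [0,4]:
  i=0: ✗ (none in [0,2])
  i=1: ✓ (witness j=3)
  i=2: ✓ (witness j=3)
  i=3: ✓ (witness j=3)
  i=4: ✓ (witness j=4)
Positions where it holds: {1, 2, 3, 4} → 4.

4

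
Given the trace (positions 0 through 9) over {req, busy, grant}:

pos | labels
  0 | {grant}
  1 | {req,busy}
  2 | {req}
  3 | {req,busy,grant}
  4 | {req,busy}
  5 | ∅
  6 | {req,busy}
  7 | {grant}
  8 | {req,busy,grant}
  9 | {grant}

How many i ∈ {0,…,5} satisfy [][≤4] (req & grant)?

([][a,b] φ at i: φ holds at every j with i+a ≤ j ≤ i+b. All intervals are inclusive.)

0

Evaluate at each i in [0,5]:
  i=0: ✗ (fails at j=0)
  i=1: ✗ (fails at j=1)
  i=2: ✗ (fails at j=2)
  i=3: ✗ (fails at j=4)
  i=4: ✗ (fails at j=4)
  i=5: ✗ (fails at j=5)
Positions where it holds: {} → 0.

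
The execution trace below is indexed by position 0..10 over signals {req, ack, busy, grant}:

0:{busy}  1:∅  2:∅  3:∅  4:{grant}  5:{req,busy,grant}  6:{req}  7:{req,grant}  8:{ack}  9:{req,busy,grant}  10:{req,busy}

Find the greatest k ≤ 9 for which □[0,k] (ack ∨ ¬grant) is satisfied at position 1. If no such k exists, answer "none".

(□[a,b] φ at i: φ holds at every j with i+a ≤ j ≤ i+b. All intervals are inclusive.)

2

(ack ∨ ¬grant) must hold from j=1 onward; find where it first fails.
  j=1: holds
  j=2: holds
  j=3: holds
  j=4: fails
Holds on [1,3], so largest k = 2.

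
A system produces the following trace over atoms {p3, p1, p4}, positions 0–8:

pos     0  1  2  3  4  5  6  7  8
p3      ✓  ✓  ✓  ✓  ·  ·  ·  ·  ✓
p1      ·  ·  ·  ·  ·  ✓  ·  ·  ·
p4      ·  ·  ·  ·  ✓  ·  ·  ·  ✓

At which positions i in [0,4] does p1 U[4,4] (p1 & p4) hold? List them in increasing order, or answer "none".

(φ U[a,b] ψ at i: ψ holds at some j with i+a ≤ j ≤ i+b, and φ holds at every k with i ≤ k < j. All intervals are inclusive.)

none

Evaluate at each i in [0,4]:
  i=0: ✗ (no rhs in [4,4])
  i=1: ✗ (no rhs in [5,5])
  i=2: ✗ (no rhs in [6,6])
  i=3: ✗ (no rhs in [7,7])
  i=4: ✗ (no rhs in [8,8])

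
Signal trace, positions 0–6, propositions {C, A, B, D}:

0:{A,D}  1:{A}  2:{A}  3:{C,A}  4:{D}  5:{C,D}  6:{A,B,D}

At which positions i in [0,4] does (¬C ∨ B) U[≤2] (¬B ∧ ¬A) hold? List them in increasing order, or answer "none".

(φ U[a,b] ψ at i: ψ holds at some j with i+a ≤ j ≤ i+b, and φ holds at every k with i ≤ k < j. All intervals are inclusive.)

Evaluate at each i in [0,4]:
  i=0: ✗ (no rhs in [0,2])
  i=1: ✗ (no rhs in [1,3])
  i=2: ✗ (lhs fails at k=3 before rhs at j=4)
  i=3: ✗ (lhs fails at k=3 before rhs at j=4)
  i=4: ✓ (rhs at j=4)

4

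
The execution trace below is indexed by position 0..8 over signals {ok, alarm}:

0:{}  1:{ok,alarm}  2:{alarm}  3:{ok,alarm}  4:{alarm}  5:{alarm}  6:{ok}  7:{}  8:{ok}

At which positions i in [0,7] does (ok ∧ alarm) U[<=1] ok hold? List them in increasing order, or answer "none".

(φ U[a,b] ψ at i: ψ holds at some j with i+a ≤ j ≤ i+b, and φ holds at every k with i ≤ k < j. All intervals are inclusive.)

1, 3, 6

Evaluate at each i in [0,7]:
  i=0: ✗ (lhs fails at k=0 before rhs at j=1)
  i=1: ✓ (rhs at j=1)
  i=2: ✗ (lhs fails at k=2 before rhs at j=3)
  i=3: ✓ (rhs at j=3)
  i=4: ✗ (no rhs in [4,5])
  i=5: ✗ (lhs fails at k=5 before rhs at j=6)
  i=6: ✓ (rhs at j=6)
  i=7: ✗ (lhs fails at k=7 before rhs at j=8)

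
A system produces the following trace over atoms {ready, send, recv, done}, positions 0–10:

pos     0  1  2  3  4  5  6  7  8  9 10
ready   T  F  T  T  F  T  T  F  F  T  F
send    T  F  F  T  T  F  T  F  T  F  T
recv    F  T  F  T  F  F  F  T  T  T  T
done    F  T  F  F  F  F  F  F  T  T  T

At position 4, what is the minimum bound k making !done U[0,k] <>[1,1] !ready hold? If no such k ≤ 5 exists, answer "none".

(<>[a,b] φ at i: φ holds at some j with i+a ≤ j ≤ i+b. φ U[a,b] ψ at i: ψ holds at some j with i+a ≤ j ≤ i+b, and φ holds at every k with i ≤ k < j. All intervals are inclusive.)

Need earliest j ≥ 4 with <>[1,1] !ready, and !done at every k in [4,j-1].
  j=4: rhs fails.
  j=5: rhs fails.
  j=6: rhs holds; lhs holds on [4,5]. k = 2.

2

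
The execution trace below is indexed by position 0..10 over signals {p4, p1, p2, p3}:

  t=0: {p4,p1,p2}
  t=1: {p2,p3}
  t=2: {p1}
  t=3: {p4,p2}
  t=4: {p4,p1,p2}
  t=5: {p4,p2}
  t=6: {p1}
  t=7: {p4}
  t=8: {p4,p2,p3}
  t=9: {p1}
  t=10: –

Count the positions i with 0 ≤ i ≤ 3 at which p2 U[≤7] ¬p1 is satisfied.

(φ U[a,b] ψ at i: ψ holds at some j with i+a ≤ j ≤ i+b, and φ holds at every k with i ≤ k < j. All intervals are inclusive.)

Evaluate at each i in [0,3]:
  i=0: ✓ (rhs at j=1; lhs holds on [0,0])
  i=1: ✓ (rhs at j=1)
  i=2: ✗ (lhs fails at k=2 before rhs at j=3)
  i=3: ✓ (rhs at j=3)
Positions where it holds: {0, 1, 3} → 3.

3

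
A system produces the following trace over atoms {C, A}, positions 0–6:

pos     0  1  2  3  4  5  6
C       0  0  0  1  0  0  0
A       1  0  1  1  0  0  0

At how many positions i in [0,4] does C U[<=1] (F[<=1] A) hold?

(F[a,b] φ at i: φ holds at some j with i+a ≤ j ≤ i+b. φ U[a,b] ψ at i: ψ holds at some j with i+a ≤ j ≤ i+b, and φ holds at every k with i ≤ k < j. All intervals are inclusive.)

Evaluate at each i in [0,4]:
  i=0: ✓ (rhs at j=0)
  i=1: ✓ (rhs at j=1)
  i=2: ✓ (rhs at j=2)
  i=3: ✓ (rhs at j=3)
  i=4: ✗ (no rhs in [4,5])
Positions where it holds: {0, 1, 2, 3} → 4.

4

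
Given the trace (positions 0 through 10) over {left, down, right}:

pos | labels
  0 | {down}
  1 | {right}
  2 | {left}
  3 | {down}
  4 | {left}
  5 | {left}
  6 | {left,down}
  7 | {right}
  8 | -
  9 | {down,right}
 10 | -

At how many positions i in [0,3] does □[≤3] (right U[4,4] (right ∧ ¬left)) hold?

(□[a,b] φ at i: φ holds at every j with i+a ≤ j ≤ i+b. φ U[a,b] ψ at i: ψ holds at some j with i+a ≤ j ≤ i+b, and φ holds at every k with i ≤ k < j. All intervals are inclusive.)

Evaluate at each i in [0,3]:
  i=0: ✗ (fails at j=0)
  i=1: ✗ (fails at j=1)
  i=2: ✗ (fails at j=2)
  i=3: ✗ (fails at j=3)
Positions where it holds: {} → 0.

0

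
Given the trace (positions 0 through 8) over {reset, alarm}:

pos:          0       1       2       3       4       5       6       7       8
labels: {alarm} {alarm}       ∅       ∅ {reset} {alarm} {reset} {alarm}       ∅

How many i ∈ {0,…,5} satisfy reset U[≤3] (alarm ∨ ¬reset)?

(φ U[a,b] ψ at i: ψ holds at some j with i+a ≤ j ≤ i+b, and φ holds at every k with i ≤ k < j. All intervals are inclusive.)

Evaluate at each i in [0,5]:
  i=0: ✓ (rhs at j=0)
  i=1: ✓ (rhs at j=1)
  i=2: ✓ (rhs at j=2)
  i=3: ✓ (rhs at j=3)
  i=4: ✓ (rhs at j=5; lhs holds on [4,4])
  i=5: ✓ (rhs at j=5)
Positions where it holds: {0, 1, 2, 3, 4, 5} → 6.

6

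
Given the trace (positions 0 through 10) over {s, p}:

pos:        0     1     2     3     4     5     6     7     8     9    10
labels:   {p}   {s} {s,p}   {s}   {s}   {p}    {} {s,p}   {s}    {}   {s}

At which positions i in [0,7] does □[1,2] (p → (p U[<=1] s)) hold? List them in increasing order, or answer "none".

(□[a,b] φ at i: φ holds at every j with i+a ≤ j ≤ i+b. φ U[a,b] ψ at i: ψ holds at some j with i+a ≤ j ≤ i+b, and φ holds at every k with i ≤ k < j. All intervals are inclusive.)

Evaluate at each i in [0,7]:
  i=0: ✓ (all of [1,2])
  i=1: ✓ (all of [2,3])
  i=2: ✓ (all of [3,4])
  i=3: ✗ (fails at j=5)
  i=4: ✗ (fails at j=5)
  i=5: ✓ (all of [6,7])
  i=6: ✓ (all of [7,8])
  i=7: ✓ (all of [8,9])

0, 1, 2, 5, 6, 7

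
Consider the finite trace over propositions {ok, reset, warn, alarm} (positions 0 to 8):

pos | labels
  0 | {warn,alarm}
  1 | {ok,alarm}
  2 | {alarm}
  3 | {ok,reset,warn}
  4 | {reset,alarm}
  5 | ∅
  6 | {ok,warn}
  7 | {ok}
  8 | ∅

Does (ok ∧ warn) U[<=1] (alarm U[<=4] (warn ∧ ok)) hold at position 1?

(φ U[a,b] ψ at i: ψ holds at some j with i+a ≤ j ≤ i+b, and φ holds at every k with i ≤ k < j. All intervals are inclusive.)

Holds

Need some j in [1,2] with (alarm U[<=4] (warn ∧ ok)), and (ok ∧ warn) at every k in [1,j-1].
  j=1: (alarm U[<=4] (warn ∧ ok)) holds; no prefix to check → satisfied.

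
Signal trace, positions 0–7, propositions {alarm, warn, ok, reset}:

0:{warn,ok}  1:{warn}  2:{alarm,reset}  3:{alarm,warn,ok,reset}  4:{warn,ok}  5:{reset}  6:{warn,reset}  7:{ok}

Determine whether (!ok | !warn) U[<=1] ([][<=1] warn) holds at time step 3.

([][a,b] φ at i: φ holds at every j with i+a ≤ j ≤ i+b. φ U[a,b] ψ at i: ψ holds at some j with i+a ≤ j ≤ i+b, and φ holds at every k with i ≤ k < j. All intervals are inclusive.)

Holds

Need some j in [3,4] with [][<=1] warn, and (!ok | !warn) at every k in [3,j-1].
  j=3: [][<=1] warn holds; no prefix to check → satisfied.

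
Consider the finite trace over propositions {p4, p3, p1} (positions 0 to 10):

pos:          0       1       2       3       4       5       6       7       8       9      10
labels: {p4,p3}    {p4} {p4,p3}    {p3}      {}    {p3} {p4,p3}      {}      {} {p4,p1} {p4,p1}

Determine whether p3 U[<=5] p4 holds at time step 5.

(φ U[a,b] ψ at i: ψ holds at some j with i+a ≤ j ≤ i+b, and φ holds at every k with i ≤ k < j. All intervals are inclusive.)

Yes

Need some j in [5,10] with p4, and p3 at every k in [5,j-1].
  j=5: p4 false.
  j=6: p4 holds; p3 holds at every k in [5,5] → satisfied.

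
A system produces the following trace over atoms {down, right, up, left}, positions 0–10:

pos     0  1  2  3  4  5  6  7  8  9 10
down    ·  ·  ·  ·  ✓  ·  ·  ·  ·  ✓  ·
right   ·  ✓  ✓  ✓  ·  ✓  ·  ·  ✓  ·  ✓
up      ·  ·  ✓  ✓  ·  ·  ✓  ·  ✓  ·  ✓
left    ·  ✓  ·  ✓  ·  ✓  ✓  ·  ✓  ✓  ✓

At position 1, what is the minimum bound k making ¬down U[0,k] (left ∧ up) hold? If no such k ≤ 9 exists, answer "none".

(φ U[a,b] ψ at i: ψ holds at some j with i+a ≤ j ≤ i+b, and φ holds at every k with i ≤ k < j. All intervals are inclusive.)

Need earliest j ≥ 1 with (left ∧ up), and ¬down at every k in [1,j-1].
  j=1: rhs fails.
  j=2: rhs fails.
  j=3: rhs holds; lhs holds on [1,2]. k = 2.

2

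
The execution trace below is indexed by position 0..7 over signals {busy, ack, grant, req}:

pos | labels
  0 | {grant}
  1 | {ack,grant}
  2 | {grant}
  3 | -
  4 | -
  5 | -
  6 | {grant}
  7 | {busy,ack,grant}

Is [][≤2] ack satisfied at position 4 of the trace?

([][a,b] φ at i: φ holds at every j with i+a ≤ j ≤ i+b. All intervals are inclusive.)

Does not hold

Check ack at every j in [4,6]:
  j=4: false
  j=5: false
  j=6: false
Fails at j=4 → formula fails.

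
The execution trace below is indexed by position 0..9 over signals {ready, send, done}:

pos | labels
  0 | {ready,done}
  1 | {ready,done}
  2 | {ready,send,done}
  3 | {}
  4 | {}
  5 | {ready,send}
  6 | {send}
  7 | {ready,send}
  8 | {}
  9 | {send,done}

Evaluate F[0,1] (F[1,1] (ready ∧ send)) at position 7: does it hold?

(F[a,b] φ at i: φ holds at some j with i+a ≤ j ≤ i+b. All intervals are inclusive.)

Check F[1,1] (ready ∧ send) at each j in [7,8]:
  j=7: fails (none in [8,8])
  j=8: fails (none in [9,9])
No position in the window satisfies it → formula fails.

No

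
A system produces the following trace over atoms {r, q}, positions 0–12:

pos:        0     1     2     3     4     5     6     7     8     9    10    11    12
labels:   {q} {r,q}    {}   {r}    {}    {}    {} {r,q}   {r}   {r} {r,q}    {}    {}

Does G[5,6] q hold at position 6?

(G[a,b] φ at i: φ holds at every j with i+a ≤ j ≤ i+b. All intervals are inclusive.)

Does not hold

Check q at every j in [11,12]:
  j=11: false
  j=12: false
Fails at j=11 → formula fails.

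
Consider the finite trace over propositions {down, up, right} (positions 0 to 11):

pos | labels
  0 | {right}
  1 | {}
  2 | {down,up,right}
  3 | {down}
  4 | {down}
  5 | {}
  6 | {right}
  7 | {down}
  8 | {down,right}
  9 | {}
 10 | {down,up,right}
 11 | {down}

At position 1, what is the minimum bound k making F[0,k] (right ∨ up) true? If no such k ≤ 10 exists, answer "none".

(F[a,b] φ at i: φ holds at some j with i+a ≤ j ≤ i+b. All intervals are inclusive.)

Scan j = 1,2,… for (right ∨ up):
  j=1: fails
  j=2: holds
First hit at j=2, so smallest k = 2-1 = 1.

1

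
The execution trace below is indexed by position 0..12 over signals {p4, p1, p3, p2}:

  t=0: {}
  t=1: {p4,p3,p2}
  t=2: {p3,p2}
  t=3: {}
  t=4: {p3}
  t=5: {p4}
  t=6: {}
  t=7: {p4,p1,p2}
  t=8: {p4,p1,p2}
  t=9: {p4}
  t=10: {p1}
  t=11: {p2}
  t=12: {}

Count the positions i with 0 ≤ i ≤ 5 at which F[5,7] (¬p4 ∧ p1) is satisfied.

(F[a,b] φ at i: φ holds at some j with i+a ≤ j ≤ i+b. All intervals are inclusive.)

Evaluate at each i in [0,5]:
  i=0: ✗ (none in [5,7])
  i=1: ✗ (none in [6,8])
  i=2: ✗ (none in [7,9])
  i=3: ✓ (witness j=10)
  i=4: ✓ (witness j=10)
  i=5: ✓ (witness j=10)
Positions where it holds: {3, 4, 5} → 3.

3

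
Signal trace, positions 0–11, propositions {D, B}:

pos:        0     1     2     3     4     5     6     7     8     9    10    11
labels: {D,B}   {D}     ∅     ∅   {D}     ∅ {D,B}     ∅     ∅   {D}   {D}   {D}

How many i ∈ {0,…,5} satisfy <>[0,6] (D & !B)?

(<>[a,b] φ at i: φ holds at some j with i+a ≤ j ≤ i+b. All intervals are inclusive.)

Evaluate at each i in [0,5]:
  i=0: ✓ (witness j=1)
  i=1: ✓ (witness j=1)
  i=2: ✓ (witness j=4)
  i=3: ✓ (witness j=4)
  i=4: ✓ (witness j=4)
  i=5: ✓ (witness j=9)
Positions where it holds: {0, 1, 2, 3, 4, 5} → 6.

6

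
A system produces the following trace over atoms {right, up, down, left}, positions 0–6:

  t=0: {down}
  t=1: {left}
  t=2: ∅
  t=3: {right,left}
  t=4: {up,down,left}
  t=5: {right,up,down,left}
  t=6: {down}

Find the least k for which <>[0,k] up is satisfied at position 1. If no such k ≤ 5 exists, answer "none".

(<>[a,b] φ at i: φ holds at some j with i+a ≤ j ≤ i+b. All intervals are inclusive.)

3

Scan j = 1,2,… for up:
  j=1: fails
  j=2: fails
  j=3: fails
  j=4: holds
First hit at j=4, so smallest k = 4-1 = 3.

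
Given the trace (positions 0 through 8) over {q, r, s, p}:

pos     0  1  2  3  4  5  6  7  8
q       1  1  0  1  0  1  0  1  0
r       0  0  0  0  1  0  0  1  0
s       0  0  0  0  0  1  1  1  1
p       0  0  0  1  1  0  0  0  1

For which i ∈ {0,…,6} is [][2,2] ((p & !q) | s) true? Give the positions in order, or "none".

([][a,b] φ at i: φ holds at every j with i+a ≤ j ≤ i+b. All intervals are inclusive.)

Evaluate at each i in [0,6]:
  i=0: ✗ (fails at j=2)
  i=1: ✗ (fails at j=3)
  i=2: ✓ (all of [4,4])
  i=3: ✓ (all of [5,5])
  i=4: ✓ (all of [6,6])
  i=5: ✓ (all of [7,7])
  i=6: ✓ (all of [8,8])

2, 3, 4, 5, 6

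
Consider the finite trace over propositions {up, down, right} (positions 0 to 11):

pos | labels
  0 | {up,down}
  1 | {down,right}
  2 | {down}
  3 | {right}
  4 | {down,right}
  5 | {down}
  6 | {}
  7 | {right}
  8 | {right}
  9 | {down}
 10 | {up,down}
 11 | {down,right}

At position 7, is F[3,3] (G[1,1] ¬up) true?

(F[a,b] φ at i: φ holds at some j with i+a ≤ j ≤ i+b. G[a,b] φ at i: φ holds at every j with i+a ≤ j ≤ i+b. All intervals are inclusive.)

Holds

Check G[1,1] ¬up at each j in [10,10]:
  j=10: holds on [11,11]
Found at j=10 → formula holds.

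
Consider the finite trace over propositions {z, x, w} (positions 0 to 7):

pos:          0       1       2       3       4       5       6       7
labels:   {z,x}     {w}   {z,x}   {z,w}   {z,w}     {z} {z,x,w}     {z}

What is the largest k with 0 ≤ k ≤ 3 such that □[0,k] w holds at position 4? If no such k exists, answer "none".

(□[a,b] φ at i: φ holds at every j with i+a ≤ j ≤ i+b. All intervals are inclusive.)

0

w must hold from j=4 onward; find where it first fails.
  j=4: holds
  j=5: fails
Holds on [4,4], so largest k = 0.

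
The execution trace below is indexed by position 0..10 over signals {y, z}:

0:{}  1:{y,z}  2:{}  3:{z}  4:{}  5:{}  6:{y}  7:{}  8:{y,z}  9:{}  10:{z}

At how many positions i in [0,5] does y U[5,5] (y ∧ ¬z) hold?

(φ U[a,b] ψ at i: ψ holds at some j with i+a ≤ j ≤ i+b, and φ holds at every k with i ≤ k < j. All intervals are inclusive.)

Evaluate at each i in [0,5]:
  i=0: ✗ (no rhs in [5,5])
  i=1: ✗ (lhs fails at k=2 before rhs at j=6)
  i=2: ✗ (no rhs in [7,7])
  i=3: ✗ (no rhs in [8,8])
  i=4: ✗ (no rhs in [9,9])
  i=5: ✗ (no rhs in [10,10])
Positions where it holds: {} → 0.

0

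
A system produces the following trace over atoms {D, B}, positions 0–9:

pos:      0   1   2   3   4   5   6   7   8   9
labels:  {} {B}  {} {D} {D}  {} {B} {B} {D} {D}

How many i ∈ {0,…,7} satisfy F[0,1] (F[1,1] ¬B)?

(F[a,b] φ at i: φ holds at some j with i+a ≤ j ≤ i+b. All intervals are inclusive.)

Evaluate at each i in [0,7]:
  i=0: ✓ (witness j=1)
  i=1: ✓ (witness j=1)
  i=2: ✓ (witness j=2)
  i=3: ✓ (witness j=3)
  i=4: ✓ (witness j=4)
  i=5: ✗ (none in [5,6])
  i=6: ✓ (witness j=7)
  i=7: ✓ (witness j=7)
Positions where it holds: {0, 1, 2, 3, 4, 6, 7} → 7.

7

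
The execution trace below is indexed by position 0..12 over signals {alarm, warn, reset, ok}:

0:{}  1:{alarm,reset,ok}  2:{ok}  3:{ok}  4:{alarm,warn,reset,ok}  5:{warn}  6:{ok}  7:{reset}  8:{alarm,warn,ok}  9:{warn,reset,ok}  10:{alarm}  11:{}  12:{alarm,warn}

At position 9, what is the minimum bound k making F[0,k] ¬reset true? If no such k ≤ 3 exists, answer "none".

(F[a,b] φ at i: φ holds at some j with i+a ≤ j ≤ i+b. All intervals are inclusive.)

1

Scan j = 9,10,… for ¬reset:
  j=9: fails
  j=10: holds
First hit at j=10, so smallest k = 10-9 = 1.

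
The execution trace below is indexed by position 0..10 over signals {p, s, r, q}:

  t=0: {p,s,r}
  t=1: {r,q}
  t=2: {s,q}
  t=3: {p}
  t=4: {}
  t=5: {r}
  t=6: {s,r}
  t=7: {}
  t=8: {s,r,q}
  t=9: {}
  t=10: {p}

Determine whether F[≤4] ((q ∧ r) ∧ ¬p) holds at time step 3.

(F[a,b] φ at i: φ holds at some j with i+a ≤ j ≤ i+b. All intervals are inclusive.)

No

Check ((q ∧ r) ∧ ¬p) at each j in [3,7]:
  j=3: false
  j=4: false
  j=5: false
  j=6: false
  j=7: false
No position in the window satisfies it → formula fails.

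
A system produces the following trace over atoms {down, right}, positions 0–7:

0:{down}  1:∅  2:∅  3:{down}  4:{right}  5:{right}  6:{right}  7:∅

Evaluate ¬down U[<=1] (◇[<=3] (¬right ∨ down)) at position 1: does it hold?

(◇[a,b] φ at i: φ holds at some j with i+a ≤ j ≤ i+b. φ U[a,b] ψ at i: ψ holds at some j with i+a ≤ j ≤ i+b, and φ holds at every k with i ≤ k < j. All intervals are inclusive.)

True

Need some j in [1,2] with ◇[<=3] (¬right ∨ down), and ¬down at every k in [1,j-1].
  j=1: ◇[<=3] (¬right ∨ down) holds; no prefix to check → satisfied.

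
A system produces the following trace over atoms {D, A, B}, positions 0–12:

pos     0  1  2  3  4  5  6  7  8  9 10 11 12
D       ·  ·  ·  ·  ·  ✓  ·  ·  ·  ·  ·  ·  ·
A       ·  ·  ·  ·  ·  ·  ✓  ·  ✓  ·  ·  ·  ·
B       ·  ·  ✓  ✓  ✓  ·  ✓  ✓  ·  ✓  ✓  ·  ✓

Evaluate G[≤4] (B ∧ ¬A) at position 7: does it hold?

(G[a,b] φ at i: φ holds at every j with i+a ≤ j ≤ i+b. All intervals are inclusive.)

No

Check (B ∧ ¬A) at every j in [7,11]:
  j=7: true
  j=8: false
  j=9: true
  j=10: true
  j=11: false
Fails at j=8 → formula fails.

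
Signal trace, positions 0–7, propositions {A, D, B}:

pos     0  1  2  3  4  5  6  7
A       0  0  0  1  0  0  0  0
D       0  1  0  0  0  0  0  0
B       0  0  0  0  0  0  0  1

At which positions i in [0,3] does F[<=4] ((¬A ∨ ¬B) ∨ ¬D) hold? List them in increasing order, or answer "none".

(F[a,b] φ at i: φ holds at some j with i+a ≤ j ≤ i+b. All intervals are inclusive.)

Evaluate at each i in [0,3]:
  i=0: ✓ (witness j=0)
  i=1: ✓ (witness j=1)
  i=2: ✓ (witness j=2)
  i=3: ✓ (witness j=3)

0, 1, 2, 3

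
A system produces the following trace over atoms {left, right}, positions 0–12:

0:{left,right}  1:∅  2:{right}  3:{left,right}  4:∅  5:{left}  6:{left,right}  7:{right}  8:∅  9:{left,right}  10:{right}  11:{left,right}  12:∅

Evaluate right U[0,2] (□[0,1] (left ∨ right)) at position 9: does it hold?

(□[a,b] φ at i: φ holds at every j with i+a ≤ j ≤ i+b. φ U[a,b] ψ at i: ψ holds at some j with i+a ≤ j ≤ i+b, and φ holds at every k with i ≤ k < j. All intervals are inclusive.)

True

Need some j in [9,11] with □[0,1] (left ∨ right), and right at every k in [9,j-1].
  j=9: □[0,1] (left ∨ right) holds; no prefix to check → satisfied.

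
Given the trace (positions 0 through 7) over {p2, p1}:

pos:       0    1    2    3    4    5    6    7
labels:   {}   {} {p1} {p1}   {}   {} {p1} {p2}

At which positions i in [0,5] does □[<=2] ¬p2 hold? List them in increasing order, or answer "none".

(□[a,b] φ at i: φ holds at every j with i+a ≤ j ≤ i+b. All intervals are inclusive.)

Evaluate at each i in [0,5]:
  i=0: ✓ (all of [0,2])
  i=1: ✓ (all of [1,3])
  i=2: ✓ (all of [2,4])
  i=3: ✓ (all of [3,5])
  i=4: ✓ (all of [4,6])
  i=5: ✗ (fails at j=7)

0, 1, 2, 3, 4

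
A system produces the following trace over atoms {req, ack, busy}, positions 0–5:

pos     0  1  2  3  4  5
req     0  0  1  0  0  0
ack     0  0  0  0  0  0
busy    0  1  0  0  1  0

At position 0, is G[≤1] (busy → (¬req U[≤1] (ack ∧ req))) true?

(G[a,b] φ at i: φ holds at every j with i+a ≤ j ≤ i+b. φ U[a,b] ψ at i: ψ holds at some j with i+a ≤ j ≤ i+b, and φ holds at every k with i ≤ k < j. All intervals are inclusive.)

False

Check (busy → (¬req U[≤1] (ack ∧ req))) at every j in [0,1]:
  j=0: antecedent false → ✓
  j=1: antecedent true; consequent fails → ✗
Fails at j=1 → formula fails.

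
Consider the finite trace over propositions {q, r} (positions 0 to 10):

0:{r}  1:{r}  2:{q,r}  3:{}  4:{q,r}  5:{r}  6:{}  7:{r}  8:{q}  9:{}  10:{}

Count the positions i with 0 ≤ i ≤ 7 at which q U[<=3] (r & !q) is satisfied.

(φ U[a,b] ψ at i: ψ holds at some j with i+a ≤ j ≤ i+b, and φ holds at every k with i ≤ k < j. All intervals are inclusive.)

Evaluate at each i in [0,7]:
  i=0: ✓ (rhs at j=0)
  i=1: ✓ (rhs at j=1)
  i=2: ✗ (lhs fails at k=3 before rhs at j=5)
  i=3: ✗ (lhs fails at k=3 before rhs at j=5)
  i=4: ✓ (rhs at j=5; lhs holds on [4,4])
  i=5: ✓ (rhs at j=5)
  i=6: ✗ (lhs fails at k=6 before rhs at j=7)
  i=7: ✓ (rhs at j=7)
Positions where it holds: {0, 1, 4, 5, 7} → 5.

5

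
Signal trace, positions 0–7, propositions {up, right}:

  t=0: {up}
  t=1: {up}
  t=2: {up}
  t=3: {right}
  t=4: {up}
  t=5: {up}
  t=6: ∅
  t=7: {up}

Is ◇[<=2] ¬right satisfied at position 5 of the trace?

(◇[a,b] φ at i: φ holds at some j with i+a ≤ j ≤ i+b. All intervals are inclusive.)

Check ¬right at each j in [5,7]:
  j=5: true
  j=6: true
  j=7: true
Found at j=5 → formula holds.

Holds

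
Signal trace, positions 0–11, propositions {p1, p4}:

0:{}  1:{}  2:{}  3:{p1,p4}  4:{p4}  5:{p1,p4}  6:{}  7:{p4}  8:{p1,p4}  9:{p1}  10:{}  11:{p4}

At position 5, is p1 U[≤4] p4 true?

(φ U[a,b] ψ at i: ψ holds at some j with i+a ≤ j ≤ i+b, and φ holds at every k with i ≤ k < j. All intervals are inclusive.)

Yes

Need some j in [5,9] with p4, and p1 at every k in [5,j-1].
  j=5: p4 holds; no prefix to check → satisfied.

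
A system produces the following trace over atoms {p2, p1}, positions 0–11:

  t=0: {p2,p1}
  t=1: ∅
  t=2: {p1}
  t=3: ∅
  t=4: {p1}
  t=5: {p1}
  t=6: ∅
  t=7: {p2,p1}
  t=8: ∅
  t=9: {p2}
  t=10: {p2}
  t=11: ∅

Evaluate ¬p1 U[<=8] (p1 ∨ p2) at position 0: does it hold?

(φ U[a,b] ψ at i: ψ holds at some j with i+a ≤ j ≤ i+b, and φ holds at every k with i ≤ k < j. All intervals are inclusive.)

Need some j in [0,8] with (p1 ∨ p2), and ¬p1 at every k in [0,j-1].
  j=0: (p1 ∨ p2) holds; no prefix to check → satisfied.

Holds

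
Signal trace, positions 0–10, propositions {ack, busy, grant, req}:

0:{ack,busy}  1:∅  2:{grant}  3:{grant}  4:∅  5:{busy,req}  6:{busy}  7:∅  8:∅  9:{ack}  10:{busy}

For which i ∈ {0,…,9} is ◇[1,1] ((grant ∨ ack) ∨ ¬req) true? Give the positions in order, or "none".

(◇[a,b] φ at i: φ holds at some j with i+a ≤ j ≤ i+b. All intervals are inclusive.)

0, 1, 2, 3, 5, 6, 7, 8, 9

Evaluate at each i in [0,9]:
  i=0: ✓ (witness j=1)
  i=1: ✓ (witness j=2)
  i=2: ✓ (witness j=3)
  i=3: ✓ (witness j=4)
  i=4: ✗ (none in [5,5])
  i=5: ✓ (witness j=6)
  i=6: ✓ (witness j=7)
  i=7: ✓ (witness j=8)
  i=8: ✓ (witness j=9)
  i=9: ✓ (witness j=10)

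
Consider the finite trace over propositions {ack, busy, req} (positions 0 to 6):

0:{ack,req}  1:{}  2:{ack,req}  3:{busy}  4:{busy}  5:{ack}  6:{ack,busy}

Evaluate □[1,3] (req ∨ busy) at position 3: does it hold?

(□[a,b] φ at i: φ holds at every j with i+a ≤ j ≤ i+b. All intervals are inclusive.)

False

Check (req ∨ busy) at every j in [4,6]:
  j=4: true
  j=5: false
  j=6: true
Fails at j=5 → formula fails.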